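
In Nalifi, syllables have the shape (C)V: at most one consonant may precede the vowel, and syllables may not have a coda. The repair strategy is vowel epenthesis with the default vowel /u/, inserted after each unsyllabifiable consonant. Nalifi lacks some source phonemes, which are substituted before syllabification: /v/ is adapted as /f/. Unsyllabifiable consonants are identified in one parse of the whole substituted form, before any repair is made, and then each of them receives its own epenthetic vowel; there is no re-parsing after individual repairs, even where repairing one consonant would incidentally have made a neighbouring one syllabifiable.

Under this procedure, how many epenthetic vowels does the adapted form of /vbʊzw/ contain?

3

After substitution the input is /fbʊzw/.
The unsyllabifiable consonants are /f/, /z/, /w/; each receives one epenthetic vowel.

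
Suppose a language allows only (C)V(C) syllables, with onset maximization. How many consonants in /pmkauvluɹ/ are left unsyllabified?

Under (C)V(C), the unsyllabifiable consonants are /p/, /m/ (at most one coda consonant is licensed; onsets are limited to one consonant).

2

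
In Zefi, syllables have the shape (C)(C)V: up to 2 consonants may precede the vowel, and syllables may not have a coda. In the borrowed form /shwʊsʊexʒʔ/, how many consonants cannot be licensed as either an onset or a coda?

Syllabifying with onset maximization leaves /s/, /x/, /ʒ/, /ʔ/ stranded (no codas are permitted; onsets may contain at most 2 consonants).

4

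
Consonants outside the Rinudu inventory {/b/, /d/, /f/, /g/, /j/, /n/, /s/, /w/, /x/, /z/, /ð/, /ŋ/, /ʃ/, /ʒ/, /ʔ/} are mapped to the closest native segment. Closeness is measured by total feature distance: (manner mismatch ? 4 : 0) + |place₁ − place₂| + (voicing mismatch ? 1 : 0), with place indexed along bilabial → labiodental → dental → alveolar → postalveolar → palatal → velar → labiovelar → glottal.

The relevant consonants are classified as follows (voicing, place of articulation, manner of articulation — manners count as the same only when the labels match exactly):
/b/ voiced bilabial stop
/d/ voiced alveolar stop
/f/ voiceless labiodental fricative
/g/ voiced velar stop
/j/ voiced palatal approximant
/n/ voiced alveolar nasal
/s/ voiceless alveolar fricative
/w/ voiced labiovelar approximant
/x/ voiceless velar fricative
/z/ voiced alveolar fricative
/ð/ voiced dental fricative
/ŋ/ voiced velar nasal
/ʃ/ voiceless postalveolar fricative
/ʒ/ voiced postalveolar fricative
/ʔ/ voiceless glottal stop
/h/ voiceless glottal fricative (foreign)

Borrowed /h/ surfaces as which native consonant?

/x/ is closest: same manner (fricative), place distance 2 (glottal→velar), same voicing; total 2. Next closest is /ʃ/ at distance 4.

x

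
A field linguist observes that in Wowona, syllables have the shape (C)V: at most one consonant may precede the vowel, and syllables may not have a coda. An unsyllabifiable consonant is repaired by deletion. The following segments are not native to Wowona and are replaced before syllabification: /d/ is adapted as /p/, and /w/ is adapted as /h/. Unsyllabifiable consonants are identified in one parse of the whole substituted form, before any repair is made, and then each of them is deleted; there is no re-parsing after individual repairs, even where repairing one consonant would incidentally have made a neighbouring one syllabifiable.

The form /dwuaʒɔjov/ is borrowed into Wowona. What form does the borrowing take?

huaʒɔjo

Substitution: /d/ → /p/, /w/ → /h/, giving /phuaʒɔjov/.
Under (C)V, the unsyllabifiable consonants are /p/, /v/ (no codas are permitted; onsets are limited to one consonant).
Deleting the stranded consonants removes /p/, /v/.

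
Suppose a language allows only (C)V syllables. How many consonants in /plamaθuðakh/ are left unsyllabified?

3

Syllabifying with onset maximization leaves /p/, /k/, /h/ stranded (no codas are permitted; onsets are limited to one consonant).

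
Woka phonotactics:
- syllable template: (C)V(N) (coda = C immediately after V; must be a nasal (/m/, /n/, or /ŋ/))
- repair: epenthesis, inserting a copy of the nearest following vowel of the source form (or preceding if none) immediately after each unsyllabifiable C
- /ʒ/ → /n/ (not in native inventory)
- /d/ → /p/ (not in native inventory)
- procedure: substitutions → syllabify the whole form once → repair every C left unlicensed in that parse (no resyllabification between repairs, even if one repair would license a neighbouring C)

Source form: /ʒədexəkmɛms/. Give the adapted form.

Substitution: /ʒ/ → /n/, /d/ → /p/, giving /nəpexəkmɛms/.
Syllabifying with onset maximization leaves /k/, /s/ stranded (only a nasal (/m/, /n/, or /ŋ/) is licensed in coda position; onsets are limited to one consonant).
Epenthesis after each stranded consonant: /k/ → /kɛ/, /s/ → /sɛ/.

nəpexəkɛmɛmsɛ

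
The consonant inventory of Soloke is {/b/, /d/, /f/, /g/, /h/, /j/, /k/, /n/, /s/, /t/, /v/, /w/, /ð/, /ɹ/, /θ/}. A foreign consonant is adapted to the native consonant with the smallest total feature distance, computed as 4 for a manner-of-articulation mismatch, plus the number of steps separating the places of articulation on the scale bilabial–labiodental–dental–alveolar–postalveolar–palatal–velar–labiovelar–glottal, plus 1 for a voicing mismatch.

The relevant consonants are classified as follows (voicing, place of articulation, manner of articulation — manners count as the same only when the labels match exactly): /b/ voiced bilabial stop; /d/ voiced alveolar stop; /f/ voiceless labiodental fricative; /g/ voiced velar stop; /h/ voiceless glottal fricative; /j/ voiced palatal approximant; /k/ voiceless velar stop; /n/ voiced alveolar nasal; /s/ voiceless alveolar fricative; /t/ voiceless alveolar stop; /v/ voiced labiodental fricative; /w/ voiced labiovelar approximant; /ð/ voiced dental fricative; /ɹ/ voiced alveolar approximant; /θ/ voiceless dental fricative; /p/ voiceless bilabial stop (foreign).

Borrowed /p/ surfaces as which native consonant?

b

/b/ is closest: same manner (stop), place distance 0 (bilabial→bilabial), voicing differs (+1); total 1. Next closest is /t/ at distance 3.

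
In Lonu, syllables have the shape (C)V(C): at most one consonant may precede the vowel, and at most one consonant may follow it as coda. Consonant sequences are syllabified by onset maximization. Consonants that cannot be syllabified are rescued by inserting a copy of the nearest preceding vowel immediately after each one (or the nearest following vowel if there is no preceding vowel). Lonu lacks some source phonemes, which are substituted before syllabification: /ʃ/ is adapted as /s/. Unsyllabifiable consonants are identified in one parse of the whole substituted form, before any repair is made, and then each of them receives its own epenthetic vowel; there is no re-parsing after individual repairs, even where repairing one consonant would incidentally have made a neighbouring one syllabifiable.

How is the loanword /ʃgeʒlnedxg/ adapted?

segeʒlenedxege

Substitution: /ʃ/ → /s/, giving /sgeʒlnedxg/.
The consonants /s/, /l/, /x/, /g/ cannot be parsed into a legal (C)V(C) syllable (at most one coda consonant is licensed; onsets are limited to one consonant).
Epenthesis after each stranded consonant: /s/ → /se/, /l/ → /le/, /x/ → /xe/, /g/ → /ge/.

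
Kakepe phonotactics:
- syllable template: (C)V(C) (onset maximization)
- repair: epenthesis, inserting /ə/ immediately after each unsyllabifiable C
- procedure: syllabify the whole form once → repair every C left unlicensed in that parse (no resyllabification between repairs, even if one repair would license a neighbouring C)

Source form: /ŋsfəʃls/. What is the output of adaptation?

ŋəsəfəʃləsə

The consonants /ŋ/, /s/, /l/, /s/ cannot be parsed into a legal (C)V(C) syllable (at most one coda consonant is licensed; onsets are limited to one consonant).
Epenthesis after each stranded consonant: /ŋ/ → /ŋə/, /s/ → /sə/, /l/ → /lə/, /s/ → /sə/.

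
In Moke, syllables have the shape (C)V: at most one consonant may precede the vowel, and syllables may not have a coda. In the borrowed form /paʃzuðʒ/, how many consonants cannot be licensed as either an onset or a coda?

Syllabifying with onset maximization leaves /ʃ/, /ð/, /ʒ/ stranded (no codas are permitted; onsets are limited to one consonant).

3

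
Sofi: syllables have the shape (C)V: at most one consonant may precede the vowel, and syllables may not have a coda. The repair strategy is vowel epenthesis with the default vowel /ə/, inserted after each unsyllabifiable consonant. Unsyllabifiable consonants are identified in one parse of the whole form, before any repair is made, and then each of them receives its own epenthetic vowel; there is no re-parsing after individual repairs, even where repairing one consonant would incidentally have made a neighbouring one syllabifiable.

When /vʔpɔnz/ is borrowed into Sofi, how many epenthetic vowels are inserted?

4

The unsyllabifiable consonants are /v/, /ʔ/, /n/, /z/; each receives one epenthetic vowel.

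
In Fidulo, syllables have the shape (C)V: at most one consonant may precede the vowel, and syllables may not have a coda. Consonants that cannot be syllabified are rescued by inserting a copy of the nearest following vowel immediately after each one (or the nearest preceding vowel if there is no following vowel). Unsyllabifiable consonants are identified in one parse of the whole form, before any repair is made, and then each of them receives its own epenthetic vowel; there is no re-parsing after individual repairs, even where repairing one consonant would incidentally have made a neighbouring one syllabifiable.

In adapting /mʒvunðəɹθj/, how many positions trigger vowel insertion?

6

The unsyllabifiable consonants are /m/, /ʒ/, /n/, /ɹ/, /θ/, /j/; each receives one epenthetic vowel.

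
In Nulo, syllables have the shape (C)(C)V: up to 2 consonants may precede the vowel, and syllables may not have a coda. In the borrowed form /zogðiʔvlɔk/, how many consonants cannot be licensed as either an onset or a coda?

2

Syllabifying with onset maximization leaves /ʔ/, /k/ stranded (no codas are permitted; onsets may contain at most 2 consonants).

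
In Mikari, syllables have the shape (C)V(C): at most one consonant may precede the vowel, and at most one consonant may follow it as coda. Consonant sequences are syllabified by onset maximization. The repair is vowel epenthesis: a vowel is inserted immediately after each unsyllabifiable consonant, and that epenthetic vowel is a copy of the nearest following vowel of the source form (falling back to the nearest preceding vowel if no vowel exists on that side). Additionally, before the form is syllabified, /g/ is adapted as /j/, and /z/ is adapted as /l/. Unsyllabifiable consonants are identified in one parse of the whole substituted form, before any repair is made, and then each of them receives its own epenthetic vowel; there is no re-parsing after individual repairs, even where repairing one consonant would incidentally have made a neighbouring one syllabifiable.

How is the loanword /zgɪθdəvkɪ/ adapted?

lɪjɪθdəvkɪ

Substitution: /z/ → /l/, /g/ → /j/, giving /ljɪθdəvkɪ/.
The consonants /l/ cannot be parsed into a legal (C)V(C) syllable (at most one coda consonant is licensed; onsets are limited to one consonant).
Epenthesis after each stranded consonant: /l/ → /lɪ/.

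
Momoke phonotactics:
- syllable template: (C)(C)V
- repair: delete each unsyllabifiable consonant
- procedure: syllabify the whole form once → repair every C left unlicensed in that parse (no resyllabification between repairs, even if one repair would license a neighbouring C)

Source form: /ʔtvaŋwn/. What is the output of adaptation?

tva

Syllabifying with onset maximization leaves /ʔ/, /ŋ/, /w/, /n/ stranded (no codas are permitted; onsets may contain at most 2 consonants).
Deletion applies to /ʔ/, /ŋ/, /w/, /n/.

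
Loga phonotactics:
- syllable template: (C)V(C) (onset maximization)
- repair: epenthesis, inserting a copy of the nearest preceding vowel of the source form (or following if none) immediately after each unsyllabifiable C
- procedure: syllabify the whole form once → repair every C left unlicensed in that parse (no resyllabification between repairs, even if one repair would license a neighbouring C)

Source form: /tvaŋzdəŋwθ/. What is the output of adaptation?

tavaŋzadəŋwəθə

Syllabifying with onset maximization leaves /t/, /z/, /w/, /θ/ stranded (at most one coda consonant is licensed; onsets are limited to one consonant).
Inserting the epenthetic vowel yields /t/ → /ta/, /z/ → /za/, /w/ → /wə/, /θ/ → /θə/.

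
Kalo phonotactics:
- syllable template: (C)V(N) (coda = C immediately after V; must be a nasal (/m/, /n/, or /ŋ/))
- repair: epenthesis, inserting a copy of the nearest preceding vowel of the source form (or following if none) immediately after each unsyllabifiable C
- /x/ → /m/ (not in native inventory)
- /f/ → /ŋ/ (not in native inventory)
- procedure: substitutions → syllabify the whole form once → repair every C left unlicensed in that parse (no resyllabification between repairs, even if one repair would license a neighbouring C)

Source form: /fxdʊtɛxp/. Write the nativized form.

Substitution: /f/ → /ŋ/, /x/ → /m/, giving /ŋmdʊtɛmp/.
The consonants /ŋ/, /m/, /p/ cannot be parsed into a legal (C)V(N) syllable (only a nasal (/m/, /n/, or /ŋ/) is licensed in coda position; onsets are limited to one consonant).
Epenthesis after each stranded consonant: /ŋ/ → /ŋʊ/, /m/ → /mʊ/, /p/ → /pɛ/.

ŋʊmʊdʊtɛmpɛ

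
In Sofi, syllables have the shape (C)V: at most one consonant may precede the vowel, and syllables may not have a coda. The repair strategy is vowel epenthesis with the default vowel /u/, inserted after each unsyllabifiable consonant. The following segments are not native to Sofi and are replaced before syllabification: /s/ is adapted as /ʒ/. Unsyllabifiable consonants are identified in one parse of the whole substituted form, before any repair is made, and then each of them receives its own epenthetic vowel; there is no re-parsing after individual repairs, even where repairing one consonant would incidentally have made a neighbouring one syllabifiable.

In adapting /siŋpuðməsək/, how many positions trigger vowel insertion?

3

After substitution the input is /ʒiŋpuðməʒək/.
The unsyllabifiable consonants are /ŋ/, /ð/, /k/; each receives one epenthetic vowel.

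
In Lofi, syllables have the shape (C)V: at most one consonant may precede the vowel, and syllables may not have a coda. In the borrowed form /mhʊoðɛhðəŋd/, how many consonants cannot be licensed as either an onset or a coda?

Under (C)V, the unsyllabifiable consonants are /m/, /h/, /ŋ/, /d/ (no codas are permitted; onsets are limited to one consonant).

4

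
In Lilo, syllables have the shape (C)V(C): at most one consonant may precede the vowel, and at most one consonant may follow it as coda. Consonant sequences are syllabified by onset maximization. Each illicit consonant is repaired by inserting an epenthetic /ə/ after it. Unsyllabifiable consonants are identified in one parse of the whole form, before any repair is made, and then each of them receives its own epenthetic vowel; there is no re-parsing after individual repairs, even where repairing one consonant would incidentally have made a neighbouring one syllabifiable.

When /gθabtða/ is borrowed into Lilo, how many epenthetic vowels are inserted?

2

The unsyllabifiable consonants are /g/, /t/; each receives one epenthetic vowel.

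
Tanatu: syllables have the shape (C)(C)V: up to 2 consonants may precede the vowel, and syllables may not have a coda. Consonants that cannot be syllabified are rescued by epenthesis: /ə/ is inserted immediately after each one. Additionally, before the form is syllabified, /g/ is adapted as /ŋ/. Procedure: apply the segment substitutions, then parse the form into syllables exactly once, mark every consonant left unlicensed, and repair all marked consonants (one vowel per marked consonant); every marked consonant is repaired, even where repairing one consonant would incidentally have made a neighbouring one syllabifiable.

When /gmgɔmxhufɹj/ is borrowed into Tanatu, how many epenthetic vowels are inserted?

5

After substitution the input is /ŋmŋɔmxhufɹj/.
The unsyllabifiable consonants are /ŋ/, /m/, /f/, /ɹ/, /j/; each receives one epenthetic vowel.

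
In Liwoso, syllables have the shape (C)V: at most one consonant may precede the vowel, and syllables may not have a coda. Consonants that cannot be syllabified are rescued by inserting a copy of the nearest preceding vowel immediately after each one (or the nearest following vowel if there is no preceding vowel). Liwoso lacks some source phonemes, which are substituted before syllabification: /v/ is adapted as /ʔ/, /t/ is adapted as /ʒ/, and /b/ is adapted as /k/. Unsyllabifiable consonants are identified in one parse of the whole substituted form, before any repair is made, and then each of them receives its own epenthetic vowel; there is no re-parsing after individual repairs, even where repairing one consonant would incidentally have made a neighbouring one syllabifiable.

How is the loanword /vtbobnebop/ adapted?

Substitution: /v/ → /ʔ/, /t/ → /ʒ/, /b/ → /k/, giving /ʔʒkoknekop/.
The consonants /ʔ/, /ʒ/, /k/, /p/ cannot be parsed into a legal (C)V syllable (no codas are permitted; onsets are limited to one consonant).
Each unlicensed consonant becomes the onset of a new syllable: /ʔ/ → /ʔo/, /ʒ/ → /ʒo/, /k/ → /ko/, /p/ → /po/.

ʔoʒokokonekopo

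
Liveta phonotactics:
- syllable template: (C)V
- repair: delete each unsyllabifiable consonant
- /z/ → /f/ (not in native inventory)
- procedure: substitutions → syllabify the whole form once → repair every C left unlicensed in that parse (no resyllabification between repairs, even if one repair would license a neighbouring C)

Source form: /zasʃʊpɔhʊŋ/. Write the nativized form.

faʃʊpɔhʊ

Substitution: /z/ → /f/, giving /fasʃʊpɔhʊŋ/.
The consonants /s/, /ŋ/ cannot be parsed into a legal (C)V syllable (no codas are permitted; onsets are limited to one consonant).
Each unlicensed consonant is deleted: /s/, /ŋ/.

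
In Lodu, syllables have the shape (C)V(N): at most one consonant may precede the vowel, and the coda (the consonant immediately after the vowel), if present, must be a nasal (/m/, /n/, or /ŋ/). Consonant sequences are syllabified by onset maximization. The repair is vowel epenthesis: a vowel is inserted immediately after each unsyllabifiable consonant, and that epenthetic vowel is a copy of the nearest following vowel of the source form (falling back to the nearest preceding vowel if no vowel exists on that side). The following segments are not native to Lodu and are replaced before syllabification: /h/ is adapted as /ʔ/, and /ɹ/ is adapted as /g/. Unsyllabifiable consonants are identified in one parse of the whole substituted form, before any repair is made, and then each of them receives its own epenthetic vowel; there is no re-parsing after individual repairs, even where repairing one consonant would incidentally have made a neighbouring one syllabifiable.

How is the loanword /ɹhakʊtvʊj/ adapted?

Substitution: /ɹ/ → /g/, /h/ → /ʔ/, giving /gʔakʊtvʊj/.
Syllabifying with onset maximization leaves /g/, /t/, /j/ stranded (only a nasal (/m/, /n/, or /ŋ/) is licensed in coda position; onsets are limited to one consonant).
Inserting the epenthetic vowel yields /g/ → /ga/, /t/ → /tʊ/, /j/ → /jʊ/.

gaʔakʊtʊvʊjʊ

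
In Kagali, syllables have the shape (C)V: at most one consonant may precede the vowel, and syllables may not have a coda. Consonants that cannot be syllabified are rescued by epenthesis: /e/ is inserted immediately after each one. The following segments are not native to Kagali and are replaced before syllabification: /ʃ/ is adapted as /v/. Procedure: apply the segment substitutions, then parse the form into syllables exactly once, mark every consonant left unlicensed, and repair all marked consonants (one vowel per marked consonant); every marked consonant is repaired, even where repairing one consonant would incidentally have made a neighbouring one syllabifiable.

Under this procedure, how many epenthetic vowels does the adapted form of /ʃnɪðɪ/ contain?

1

After substitution the input is /vnɪðɪ/.
The unsyllabifiable consonants are /v/; each receives one epenthetic vowel.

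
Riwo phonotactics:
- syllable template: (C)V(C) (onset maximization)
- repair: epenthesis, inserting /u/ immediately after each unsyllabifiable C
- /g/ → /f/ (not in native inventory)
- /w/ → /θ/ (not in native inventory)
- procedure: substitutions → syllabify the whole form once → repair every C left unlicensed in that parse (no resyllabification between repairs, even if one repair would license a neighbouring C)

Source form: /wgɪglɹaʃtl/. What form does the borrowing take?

θufɪfluɹaʃtulu

Substitution: /w/ → /θ/, /g/ → /f/, giving /θfɪflɹaʃtl/.
Under (C)V(C), the unsyllabifiable consonants are /θ/, /l/, /t/, /l/ (at most one coda consonant is licensed; onsets are limited to one consonant).
Epenthesis after each stranded consonant: /θ/ → /θu/, /l/ → /lu/, /t/ → /tu/, /l/ → /lu/.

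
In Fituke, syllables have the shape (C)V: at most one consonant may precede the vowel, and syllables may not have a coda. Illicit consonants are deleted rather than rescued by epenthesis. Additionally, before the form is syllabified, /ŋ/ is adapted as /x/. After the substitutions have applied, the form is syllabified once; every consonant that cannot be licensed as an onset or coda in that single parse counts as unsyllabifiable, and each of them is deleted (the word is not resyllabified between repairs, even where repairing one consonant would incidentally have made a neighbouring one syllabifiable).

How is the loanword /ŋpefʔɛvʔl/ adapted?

Substitution: /ŋ/ → /x/, giving /xpefʔɛvʔl/.
The consonants /x/, /f/, /v/, /ʔ/, /l/ cannot be parsed into a legal (C)V syllable (no codas are permitted; onsets are limited to one consonant).
Deletion applies to /x/, /f/, /v/, /ʔ/, /l/.

peʔɛ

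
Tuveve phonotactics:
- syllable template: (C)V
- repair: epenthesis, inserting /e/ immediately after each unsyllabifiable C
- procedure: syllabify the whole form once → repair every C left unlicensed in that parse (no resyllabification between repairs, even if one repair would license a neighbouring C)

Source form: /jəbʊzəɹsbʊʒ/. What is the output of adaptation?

jəbʊzəɹesebʊʒe

Syllabifying with onset maximization leaves /ɹ/, /s/, /ʒ/ stranded (no codas are permitted; onsets are limited to one consonant).
Epenthesis after each stranded consonant: /ɹ/ → /ɹe/, /s/ → /se/, /ʒ/ → /ʒe/.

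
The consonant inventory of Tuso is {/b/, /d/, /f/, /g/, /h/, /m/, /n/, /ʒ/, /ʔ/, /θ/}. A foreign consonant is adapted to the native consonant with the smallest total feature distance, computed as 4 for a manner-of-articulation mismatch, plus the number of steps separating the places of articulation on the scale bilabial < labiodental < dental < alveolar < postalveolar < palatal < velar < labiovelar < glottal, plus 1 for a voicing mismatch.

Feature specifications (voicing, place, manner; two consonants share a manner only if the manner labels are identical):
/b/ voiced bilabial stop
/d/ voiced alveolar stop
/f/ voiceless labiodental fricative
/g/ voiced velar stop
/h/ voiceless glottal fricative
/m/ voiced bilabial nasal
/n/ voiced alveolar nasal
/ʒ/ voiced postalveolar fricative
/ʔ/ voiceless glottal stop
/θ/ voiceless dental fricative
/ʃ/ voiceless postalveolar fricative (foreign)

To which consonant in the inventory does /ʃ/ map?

ʒ

/ʒ/ is closest: same manner (fricative), place distance 0 (postalveolar→postalveolar), voicing differs (+1); total 1. Next closest is /θ/ at distance 2.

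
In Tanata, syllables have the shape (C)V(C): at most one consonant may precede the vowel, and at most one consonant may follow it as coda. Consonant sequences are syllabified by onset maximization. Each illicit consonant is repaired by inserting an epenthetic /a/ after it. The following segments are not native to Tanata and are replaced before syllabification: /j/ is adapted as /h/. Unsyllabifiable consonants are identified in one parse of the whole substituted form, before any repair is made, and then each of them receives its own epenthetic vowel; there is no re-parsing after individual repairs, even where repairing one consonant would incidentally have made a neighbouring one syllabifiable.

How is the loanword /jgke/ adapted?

Substitution: /j/ → /h/, giving /hgke/.
The consonants /h/, /g/ cannot be parsed into a legal (C)V(C) syllable (at most one coda consonant is licensed; onsets are limited to one consonant).
Epenthesis after each stranded consonant: /h/ → /ha/, /g/ → /ga/.

hagake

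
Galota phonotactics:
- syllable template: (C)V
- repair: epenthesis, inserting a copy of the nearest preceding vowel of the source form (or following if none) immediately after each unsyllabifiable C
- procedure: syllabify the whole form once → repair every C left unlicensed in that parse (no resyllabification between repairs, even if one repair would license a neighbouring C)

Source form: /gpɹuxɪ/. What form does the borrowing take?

gupuɹuxɪ

Syllabifying with onset maximization leaves /g/, /p/ stranded (no codas are permitted; onsets are limited to one consonant).
Epenthesis after each stranded consonant: /g/ → /gu/, /p/ → /pu/.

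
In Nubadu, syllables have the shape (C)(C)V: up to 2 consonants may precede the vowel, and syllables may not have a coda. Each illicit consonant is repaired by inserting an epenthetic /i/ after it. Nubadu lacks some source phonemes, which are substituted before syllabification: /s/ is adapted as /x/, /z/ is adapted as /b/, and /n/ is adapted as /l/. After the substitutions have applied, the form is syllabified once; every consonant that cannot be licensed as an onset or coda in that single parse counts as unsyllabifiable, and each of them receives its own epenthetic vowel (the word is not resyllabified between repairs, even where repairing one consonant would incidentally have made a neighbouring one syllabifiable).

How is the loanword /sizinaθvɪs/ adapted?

Substitution: /s/ → /x/, /z/ → /b/, /n/ → /l/, giving /xibilaθvɪx/.
Under (C)(C)V, the unsyllabifiable consonants are /x/ (no codas are permitted; onsets may contain at most 2 consonants).
Each unlicensed consonant becomes the onset of a new syllable: /x/ → /xi/.

xibilaθvɪxi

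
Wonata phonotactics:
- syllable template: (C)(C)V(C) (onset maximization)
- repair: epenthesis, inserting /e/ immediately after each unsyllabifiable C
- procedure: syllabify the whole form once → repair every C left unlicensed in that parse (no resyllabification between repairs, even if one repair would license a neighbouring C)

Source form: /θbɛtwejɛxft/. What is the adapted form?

θbɛtwejɛxfete

The consonants /f/, /t/ cannot be parsed into a legal (C)(C)V(C) syllable (at most one coda consonant is licensed; onsets may contain at most 2 consonants).
Inserting the epenthetic vowel yields /f/ → /fe/, /t/ → /te/.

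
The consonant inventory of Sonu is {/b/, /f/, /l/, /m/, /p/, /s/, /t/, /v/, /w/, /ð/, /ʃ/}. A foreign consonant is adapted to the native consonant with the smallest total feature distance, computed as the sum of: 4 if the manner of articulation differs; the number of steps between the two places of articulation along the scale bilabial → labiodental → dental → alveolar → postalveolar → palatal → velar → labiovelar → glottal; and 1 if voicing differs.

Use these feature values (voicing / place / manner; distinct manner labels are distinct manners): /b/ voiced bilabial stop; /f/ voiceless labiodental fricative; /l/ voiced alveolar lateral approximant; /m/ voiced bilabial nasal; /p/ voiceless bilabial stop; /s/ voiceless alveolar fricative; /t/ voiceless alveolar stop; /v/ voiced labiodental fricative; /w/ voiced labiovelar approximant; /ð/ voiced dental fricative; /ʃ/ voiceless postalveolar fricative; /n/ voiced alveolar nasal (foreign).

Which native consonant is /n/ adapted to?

m

/m/ is closest: same manner (nasal), place distance 3 (alveolar→bilabial), same voicing; total 3. Next closest is /l/ at distance 4.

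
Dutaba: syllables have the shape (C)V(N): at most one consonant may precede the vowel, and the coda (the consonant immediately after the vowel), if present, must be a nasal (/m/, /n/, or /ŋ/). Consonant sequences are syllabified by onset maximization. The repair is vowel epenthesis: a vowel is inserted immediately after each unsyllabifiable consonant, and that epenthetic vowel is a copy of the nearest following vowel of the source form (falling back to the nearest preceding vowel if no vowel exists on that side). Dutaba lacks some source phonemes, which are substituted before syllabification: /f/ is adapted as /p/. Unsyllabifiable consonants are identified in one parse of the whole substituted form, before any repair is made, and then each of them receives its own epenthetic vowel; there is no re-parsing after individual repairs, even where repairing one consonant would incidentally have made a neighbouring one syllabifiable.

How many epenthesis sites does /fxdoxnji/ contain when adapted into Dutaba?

4

After substitution the input is /pxdoxnji/.
The unsyllabifiable consonants are /p/, /x/, /x/, /n/; each receives one epenthetic vowel.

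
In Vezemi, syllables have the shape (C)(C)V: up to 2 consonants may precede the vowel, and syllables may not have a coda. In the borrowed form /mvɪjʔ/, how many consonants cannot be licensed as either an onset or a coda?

2

Under (C)(C)V, the unsyllabifiable consonants are /j/, /ʔ/ (no codas are permitted; onsets may contain at most 2 consonants).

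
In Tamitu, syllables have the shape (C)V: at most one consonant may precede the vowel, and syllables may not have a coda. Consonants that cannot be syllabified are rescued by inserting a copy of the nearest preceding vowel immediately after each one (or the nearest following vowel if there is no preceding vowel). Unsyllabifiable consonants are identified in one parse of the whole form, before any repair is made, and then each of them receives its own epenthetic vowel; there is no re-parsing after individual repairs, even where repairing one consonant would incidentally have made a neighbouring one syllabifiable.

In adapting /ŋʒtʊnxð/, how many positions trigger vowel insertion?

The unsyllabifiable consonants are /ŋ/, /ʒ/, /n/, /x/, /ð/; each receives one epenthetic vowel.

5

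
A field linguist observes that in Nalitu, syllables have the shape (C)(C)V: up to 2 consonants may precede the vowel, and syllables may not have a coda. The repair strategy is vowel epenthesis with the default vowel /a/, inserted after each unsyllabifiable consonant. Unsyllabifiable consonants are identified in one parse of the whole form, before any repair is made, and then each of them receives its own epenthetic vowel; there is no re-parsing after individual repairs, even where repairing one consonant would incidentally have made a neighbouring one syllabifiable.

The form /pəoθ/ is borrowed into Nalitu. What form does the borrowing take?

The consonants /θ/ cannot be parsed into a legal (C)(C)V syllable (no codas are permitted; onsets may contain at most 2 consonants).
Each unlicensed consonant becomes the onset of a new syllable: /θ/ → /θa/.

pəoθa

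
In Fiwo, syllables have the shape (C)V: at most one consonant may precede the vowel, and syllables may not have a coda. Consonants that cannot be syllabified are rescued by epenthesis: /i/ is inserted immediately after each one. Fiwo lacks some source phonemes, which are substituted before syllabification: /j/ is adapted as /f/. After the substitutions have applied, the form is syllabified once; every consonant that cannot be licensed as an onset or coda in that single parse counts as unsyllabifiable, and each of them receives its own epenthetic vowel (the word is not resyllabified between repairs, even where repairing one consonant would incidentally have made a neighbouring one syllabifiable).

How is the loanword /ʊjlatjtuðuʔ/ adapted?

Substitution: /j/ → /f/, giving /ʊflatftuðuʔ/.
Syllabifying with onset maximization leaves /f/, /t/, /f/, /ʔ/ stranded (no codas are permitted; onsets are limited to one consonant).
Inserting the epenthetic vowel yields /f/ → /fi/, /t/ → /ti/, /f/ → /fi/, /ʔ/ → /ʔi/.

ʊfilatifituðuʔi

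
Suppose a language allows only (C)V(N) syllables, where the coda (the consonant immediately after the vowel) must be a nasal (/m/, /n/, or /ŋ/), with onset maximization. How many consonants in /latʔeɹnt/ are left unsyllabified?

Syllabifying with onset maximization leaves /t/, /ɹ/, /n/, /t/ stranded (only a nasal (/m/, /n/, or /ŋ/) is licensed in coda position; onsets are limited to one consonant).

4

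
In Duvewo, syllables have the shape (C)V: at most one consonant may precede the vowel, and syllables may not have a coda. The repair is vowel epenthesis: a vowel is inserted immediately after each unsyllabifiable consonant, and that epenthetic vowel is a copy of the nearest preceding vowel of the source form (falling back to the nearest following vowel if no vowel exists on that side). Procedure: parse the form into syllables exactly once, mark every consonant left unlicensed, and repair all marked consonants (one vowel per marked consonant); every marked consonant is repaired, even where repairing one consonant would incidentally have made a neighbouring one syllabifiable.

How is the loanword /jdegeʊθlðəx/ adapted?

Syllabifying with onset maximization leaves /j/, /θ/, /l/, /x/ stranded (no codas are permitted; onsets are limited to one consonant).
Epenthesis after each stranded consonant: /j/ → /je/, /θ/ → /θʊ/, /l/ → /lʊ/, /x/ → /xə/.

jedegeʊθʊlʊðəxə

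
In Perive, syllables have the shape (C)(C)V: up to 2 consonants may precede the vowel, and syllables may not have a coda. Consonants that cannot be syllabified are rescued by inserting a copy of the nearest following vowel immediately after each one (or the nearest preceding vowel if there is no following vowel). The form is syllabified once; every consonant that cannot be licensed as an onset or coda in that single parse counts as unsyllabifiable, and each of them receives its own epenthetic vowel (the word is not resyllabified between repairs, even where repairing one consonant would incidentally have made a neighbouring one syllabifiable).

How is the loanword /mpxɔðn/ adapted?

Under (C)(C)V, the unsyllabifiable consonants are /m/, /ð/, /n/ (no codas are permitted; onsets may contain at most 2 consonants).
Inserting the epenthetic vowel yields /m/ → /mɔ/, /ð/ → /ðɔ/, /n/ → /nɔ/.

mɔpxɔðɔnɔ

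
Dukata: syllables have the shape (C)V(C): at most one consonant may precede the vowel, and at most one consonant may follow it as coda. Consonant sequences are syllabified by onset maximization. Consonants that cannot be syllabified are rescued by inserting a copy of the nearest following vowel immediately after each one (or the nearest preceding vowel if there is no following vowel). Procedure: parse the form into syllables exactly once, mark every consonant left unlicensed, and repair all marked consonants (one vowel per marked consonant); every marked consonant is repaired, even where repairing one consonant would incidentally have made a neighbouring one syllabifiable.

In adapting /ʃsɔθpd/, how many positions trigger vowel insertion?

The unsyllabifiable consonants are /ʃ/, /p/, /d/; each receives one epenthetic vowel.

3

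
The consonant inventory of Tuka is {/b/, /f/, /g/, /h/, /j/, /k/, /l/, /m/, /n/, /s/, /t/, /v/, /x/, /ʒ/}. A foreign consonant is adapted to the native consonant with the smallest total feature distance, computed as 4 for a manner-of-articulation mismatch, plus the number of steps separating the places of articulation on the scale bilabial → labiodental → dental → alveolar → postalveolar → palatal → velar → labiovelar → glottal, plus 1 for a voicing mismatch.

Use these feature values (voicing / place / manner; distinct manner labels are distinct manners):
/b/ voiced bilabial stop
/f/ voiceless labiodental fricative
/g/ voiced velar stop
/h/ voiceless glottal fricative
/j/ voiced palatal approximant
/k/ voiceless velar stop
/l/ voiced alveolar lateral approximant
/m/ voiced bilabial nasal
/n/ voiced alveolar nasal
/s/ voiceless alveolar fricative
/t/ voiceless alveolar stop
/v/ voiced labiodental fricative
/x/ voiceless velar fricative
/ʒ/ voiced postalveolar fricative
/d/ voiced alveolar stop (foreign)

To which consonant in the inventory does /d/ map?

/t/ is closest: same manner (stop), place distance 0 (alveolar→alveolar), voicing differs (+1); total 1. Next closest is /b/ at distance 3.

t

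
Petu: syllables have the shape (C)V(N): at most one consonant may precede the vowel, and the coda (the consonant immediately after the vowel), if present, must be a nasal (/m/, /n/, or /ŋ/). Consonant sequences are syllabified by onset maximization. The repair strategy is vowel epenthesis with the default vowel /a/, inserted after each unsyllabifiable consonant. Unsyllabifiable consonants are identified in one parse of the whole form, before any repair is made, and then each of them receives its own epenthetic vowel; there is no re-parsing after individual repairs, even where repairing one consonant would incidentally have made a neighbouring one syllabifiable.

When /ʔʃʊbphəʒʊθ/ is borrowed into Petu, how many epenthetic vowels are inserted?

The unsyllabifiable consonants are /ʔ/, /b/, /p/, /θ/; each receives one epenthetic vowel.

4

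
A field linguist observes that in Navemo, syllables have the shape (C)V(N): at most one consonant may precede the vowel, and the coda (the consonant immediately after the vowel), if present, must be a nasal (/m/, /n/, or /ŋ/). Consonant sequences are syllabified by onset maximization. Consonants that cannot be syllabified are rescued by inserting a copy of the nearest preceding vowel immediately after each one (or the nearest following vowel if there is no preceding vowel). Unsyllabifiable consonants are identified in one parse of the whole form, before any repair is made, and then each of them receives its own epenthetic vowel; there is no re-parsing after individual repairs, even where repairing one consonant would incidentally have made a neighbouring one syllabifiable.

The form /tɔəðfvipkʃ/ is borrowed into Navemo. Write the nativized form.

The consonants /ð/, /f/, /p/, /k/, /ʃ/ cannot be parsed into a legal (C)V(N) syllable (only a nasal (/m/, /n/, or /ŋ/) is licensed in coda position; onsets are limited to one consonant).
Each unlicensed consonant becomes the onset of a new syllable: /ð/ → /ðə/, /f/ → /fə/, /p/ → /pi/, /k/ → /ki/, /ʃ/ → /ʃi/.

tɔəðəfəvipikiʃi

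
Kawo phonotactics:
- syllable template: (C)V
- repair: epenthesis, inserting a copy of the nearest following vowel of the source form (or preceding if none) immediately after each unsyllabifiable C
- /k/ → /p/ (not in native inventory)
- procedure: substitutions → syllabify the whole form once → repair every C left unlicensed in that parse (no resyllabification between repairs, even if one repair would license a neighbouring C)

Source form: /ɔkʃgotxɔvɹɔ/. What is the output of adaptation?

Substitution: /k/ → /p/, giving /ɔpʃgotxɔvɹɔ/.
Syllabifying with onset maximization leaves /p/, /ʃ/, /t/, /v/ stranded (no codas are permitted; onsets are limited to one consonant).
Epenthesis after each stranded consonant: /p/ → /po/, /ʃ/ → /ʃo/, /t/ → /tɔ/, /v/ → /vɔ/.

ɔpoʃogotɔxɔvɔɹɔ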